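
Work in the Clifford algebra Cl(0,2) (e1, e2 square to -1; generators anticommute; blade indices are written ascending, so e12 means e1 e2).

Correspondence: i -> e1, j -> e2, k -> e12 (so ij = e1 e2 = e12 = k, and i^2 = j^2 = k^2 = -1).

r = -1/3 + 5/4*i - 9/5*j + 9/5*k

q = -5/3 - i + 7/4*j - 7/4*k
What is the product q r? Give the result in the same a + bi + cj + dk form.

In blades: q = -5/3 - e1 + 7/4*e2 - 7/4*e12, r = -1/3 + 5/4*e1 - 9/5*e2 + 9/5*e12.
Distribute q over r term by term (generator squares from the signature, products reordered to ascending indices): (-5/3)*r = 5/9 - 25/12*e1 + 3*e2 - 3*e12; (-e1)*r = 5/4 + 1/3*e1 + 9/5*e2 + 9/5*e12; (7/4*e2)*r = 63/20 + 63/20*e1 - 7/12*e2 - 35/16*e12; (-7/4*e12)*r = 63/20 - 63/20*e1 - 35/16*e2 + 7/12*e12.
Sum: 1459/180 - 7/4*e1 + 487/240*e2 - 673/240*e12; translating back through the correspondence:
Answer: 1459/180 - 7/4*i + 487/240*j - 673/240*k


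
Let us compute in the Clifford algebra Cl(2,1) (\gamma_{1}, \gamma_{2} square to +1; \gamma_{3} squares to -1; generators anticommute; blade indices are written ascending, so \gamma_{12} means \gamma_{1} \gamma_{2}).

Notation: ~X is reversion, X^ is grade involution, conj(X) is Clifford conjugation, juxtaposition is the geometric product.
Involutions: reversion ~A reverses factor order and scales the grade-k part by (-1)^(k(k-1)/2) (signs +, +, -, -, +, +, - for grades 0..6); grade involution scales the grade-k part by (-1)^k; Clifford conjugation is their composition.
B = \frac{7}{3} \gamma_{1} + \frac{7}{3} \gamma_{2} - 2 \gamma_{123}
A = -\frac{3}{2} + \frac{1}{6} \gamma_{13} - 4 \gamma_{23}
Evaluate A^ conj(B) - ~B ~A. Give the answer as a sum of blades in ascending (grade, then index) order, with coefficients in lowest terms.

first term: \frac{23}{2} \gamma_{1} + \frac{23}{6} \gamma_{2} - \frac{161}{18} \gamma_{3} + \frac{229}{18} \gamma_{123}
second term: \frac{9}{2} \gamma_{1} - \frac{19}{6} \gamma_{2} + \frac{161}{18} \gamma_{3} + \frac{121}{18} \gamma_{123}
Answer: 7 \gamma_{1} + 7 \gamma_{2} - \frac{161}{9} \gamma_{3} + 6 \gamma_{123}


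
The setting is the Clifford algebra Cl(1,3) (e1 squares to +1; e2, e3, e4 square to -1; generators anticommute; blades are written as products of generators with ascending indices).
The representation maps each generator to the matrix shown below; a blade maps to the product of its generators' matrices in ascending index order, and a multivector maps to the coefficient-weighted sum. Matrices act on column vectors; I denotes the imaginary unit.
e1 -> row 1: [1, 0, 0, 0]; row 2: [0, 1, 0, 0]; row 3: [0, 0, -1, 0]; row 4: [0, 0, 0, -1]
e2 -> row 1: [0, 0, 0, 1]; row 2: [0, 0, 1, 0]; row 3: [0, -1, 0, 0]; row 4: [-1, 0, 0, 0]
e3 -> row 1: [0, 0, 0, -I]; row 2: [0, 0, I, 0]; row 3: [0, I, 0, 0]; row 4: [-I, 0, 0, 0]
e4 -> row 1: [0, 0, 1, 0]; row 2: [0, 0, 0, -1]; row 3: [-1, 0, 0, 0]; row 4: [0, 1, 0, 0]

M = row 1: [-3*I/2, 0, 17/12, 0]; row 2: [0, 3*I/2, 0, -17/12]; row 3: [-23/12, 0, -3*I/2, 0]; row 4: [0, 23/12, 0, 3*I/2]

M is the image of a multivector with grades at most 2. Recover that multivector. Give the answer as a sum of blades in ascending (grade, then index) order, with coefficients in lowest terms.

Method: the blade images are trace-orthogonal — tr(rho(e_A) rho(e_B)^-1) = 4 if A = B and 0 otherwise — and rho(e_A)^-1 = (e_A)^2 * rho(e_A) with (e_A)^2 = +1 or -1, so the coefficient of e_A in the preimage is (e_A)^2 * tr(M rho(e_A))/4.
Nonzero projections over blades of grade <= 2: e4: (e4)^2 = -1, tr(M rho(e4)) = -20/3, coefficient 5/3; e1 e4: (e1 e4)^2 = +1, tr(M rho(e1 e4)) = -1, coefficient -1/4; e2 e3: (e2 e3)^2 = -1, tr(M rho(e2 e3)) = -6, coefficient 3/2. Every other blade of grade <= 2 projects to 0.
Answer: 5/3*e4 - 1/4*e1 e4 + 3/2*e2 e3


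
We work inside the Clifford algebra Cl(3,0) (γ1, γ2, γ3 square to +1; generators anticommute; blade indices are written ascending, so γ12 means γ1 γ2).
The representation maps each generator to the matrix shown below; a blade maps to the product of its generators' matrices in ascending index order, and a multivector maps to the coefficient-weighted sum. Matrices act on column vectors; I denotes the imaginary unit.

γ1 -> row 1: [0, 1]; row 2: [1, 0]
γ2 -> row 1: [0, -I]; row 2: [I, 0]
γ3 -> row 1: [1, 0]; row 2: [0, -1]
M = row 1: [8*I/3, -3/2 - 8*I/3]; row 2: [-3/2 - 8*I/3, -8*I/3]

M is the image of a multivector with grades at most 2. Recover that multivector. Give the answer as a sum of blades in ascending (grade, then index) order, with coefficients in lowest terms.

Method: 1, rho(γ1), rho(γ2), rho(γ3) form a trace-orthogonal basis of the 2x2 complex matrices (tr(X Y) = 2 if X = Y, else 0), so M = m0*1 + m1*rho(γ1) + m2*rho(γ2) + m3*rho(γ3) with m0 = tr(M)/2 = 0, m1 = tr(M rho(γ1))/2 = -3/2 - 8*I/3, m2 = tr(M rho(γ2))/2 = 0, m3 = tr(M rho(γ3))/2 = 8*I/3.
Multiplying table entries, the bivector images are rho(γ12) = I*rho(γ3), rho(γ13) = -I*rho(γ2), rho(γ23) = I*rho(γ1); with real blade coefficients the real parts of m0..m3 are the coefficients of 1, γ1, γ2, γ3 and the imaginary parts give the bivectors (γ23: Im m1, γ13: -Im m2, γ12: Im m3).
Answer: -3/2*γ1 + 8/3*γ12 - 8/3*γ23


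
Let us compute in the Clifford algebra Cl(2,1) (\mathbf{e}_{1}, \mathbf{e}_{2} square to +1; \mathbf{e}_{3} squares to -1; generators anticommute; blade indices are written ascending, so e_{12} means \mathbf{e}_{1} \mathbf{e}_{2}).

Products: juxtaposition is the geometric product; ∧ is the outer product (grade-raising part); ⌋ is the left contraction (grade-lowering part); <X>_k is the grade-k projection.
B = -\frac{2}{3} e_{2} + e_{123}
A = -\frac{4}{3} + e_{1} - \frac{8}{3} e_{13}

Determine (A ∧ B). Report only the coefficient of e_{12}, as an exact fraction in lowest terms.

step 1: \frac{8}{9} e_{2} - \frac{2}{3} e_{12} - \frac{28}{9} e_{123}
Answer: -\frac{2}{3}


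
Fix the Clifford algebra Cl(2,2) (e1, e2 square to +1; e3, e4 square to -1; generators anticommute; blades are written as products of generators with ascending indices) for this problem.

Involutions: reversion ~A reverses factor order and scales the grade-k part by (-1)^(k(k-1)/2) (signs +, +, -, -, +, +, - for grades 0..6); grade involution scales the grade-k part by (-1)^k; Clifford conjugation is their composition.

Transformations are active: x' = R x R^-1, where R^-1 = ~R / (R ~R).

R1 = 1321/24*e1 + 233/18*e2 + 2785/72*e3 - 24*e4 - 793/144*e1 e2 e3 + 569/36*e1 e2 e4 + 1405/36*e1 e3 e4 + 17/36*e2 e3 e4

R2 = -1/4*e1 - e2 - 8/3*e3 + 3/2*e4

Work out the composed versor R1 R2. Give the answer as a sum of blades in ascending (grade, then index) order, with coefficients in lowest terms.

Distribute over the terms of R2 (each basis-blade product reordered to ascending indices, repeated generators contracted through their squares):
R1 (-1/4*e1) = -1321/96 + 233/72*e1 e2 + 2785/288*e1 e3 - 6*e1 e4 + 793/576*e2 e3 - 569/144*e2 e4 - 1405/144*e3 e4 + 17/144*e1 e2 e3 e4
R1 (-e2) = -233/18 - 1321/24*e1 e2 - 793/144*e1 e3 + 569/36*e1 e4 + 2785/72*e2 e3 - 24*e2 e4 - 17/36*e3 e4 - 1405/36*e1 e2 e3 e4
R1 (-8/3*e3) = 2785/27 - 793/54*e1 e2 - 1321/9*e1 e3 - 2810/27*e1 e4 - 932/27*e2 e3 - 34/27*e2 e4 - 64*e3 e4 + 1138/27*e1 e2 e3 e4
R1 (3/2*e4) = 36 - 569/24*e1 e2 - 1405/24*e1 e3 + 1321/16*e1 e4 - 17/24*e2 e3 + 233/12*e2 e4 + 2785/48*e3 e4 - 793/96*e1 e2 e3 e4
Summing the partial products and collecting blades:
Answer: 97151/864 - 19483/216*e1 e2 - 6437/32*e1 e3 - 5057/432*e1 e4 + 8347/1728*e2 e3 - 4231/432*e2 e4 - 389/24*e3 e4 - 4339/864*e1 e2 e3 e4


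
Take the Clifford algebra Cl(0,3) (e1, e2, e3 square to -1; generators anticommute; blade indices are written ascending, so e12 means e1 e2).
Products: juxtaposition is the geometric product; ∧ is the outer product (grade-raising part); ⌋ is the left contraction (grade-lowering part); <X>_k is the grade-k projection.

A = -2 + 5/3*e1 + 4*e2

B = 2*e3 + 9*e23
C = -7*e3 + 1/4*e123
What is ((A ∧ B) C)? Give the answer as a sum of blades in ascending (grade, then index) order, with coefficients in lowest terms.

step 1: -4*e3 + 10/3*e13 - 10*e23 + 15*e123
step 2: -97/4 + 155/6*e1 - 415/6*e2 + 106*e12
Answer: -97/4 + 155/6*e1 - 415/6*e2 + 106*e12


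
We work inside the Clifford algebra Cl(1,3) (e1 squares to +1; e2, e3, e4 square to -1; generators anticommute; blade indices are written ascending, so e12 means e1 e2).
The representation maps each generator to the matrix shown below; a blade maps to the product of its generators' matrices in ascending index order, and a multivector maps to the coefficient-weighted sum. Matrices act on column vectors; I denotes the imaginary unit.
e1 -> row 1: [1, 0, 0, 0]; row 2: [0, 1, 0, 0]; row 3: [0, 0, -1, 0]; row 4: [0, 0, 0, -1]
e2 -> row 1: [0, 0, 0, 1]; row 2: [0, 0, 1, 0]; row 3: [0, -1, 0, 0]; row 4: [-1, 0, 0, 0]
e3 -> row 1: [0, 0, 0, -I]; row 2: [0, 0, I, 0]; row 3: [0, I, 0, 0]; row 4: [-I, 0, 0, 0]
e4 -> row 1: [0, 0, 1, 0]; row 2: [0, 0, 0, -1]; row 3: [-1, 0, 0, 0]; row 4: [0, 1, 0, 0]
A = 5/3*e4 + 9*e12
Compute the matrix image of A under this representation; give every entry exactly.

Bivector images (products of the table entries): rho(e12) = rho(e1)rho(e2) = row 1: [0, 0, 0, 1]; row 2: [0, 0, 1, 0]; row 3: [0, 1, 0, 0]; row 4: [1, 0, 0, 0].
M = (5/3)*rho(e4) + (9)*rho(e12), summed entrywise:
Answer: row 1: [0, 0, 5/3, 9]; row 2: [0, 0, 9, -5/3]; row 3: [-5/3, 9, 0, 0]; row 4: [9, 5/3, 0, 0]


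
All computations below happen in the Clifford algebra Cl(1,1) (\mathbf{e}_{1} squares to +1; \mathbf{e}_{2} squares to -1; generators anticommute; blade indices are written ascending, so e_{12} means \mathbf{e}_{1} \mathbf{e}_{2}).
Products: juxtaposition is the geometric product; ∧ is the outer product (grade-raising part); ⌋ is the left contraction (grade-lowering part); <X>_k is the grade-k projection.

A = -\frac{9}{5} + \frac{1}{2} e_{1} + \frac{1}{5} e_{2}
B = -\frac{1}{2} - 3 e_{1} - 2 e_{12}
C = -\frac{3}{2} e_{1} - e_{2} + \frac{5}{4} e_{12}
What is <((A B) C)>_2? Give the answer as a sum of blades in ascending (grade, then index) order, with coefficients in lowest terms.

step 1: -\frac{3}{5} + \frac{19}{4} e_{1} - \frac{11}{10} e_{2} + \frac{21}{5} e_{12}
step 2: -\frac{119}{40} + \frac{149}{40} e_{1} + \frac{1027}{80} e_{2} - \frac{143}{20} e_{12}
step 3: -\frac{143}{20} e_{12}
Answer: -\frac{143}{20} e_{12}


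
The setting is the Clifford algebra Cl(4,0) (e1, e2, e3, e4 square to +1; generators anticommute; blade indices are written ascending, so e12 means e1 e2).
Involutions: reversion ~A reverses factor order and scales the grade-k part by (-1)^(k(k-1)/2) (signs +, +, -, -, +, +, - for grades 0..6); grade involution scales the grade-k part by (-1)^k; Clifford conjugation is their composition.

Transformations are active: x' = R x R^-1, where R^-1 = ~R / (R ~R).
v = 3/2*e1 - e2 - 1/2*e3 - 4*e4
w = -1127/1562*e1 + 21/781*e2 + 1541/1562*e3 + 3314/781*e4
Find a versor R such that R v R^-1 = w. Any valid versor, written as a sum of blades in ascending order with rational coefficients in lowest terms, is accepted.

A norm check does it: q(v) = q(w) = 39/2, hence R = v + w = 608/781*e1 - 760/781*e2 + 380/781*e3 + 190/781*e4 realises the map — parallel part kept, (v - w)/2 negated, v carried to w.
Answer: 608/781*e1 - 760/781*e2 + 380/781*e3 + 190/781*e4


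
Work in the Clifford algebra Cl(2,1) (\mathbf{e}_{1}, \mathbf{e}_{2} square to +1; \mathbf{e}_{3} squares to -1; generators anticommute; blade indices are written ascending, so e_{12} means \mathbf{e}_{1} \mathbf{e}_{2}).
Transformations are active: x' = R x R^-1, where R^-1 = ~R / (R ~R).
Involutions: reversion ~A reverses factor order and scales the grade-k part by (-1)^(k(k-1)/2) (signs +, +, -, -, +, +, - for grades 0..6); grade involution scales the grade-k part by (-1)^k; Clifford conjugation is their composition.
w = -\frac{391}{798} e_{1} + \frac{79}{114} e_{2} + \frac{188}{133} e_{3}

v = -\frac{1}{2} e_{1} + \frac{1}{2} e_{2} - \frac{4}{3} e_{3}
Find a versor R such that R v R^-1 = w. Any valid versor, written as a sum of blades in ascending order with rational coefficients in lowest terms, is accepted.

Take R = v + w = -\frac{395}{399} e_{1} + \frac{68}{57} e_{2} + \frac{32}{399} e_{3}. Because q(v) = q(w) = -\frac{23}{18}, conjugation by R sends v exactly to w.
Answer: -\frac{395}{399} e_{1} + \frac{68}{57} e_{2} + \frac{32}{399} e_{3}


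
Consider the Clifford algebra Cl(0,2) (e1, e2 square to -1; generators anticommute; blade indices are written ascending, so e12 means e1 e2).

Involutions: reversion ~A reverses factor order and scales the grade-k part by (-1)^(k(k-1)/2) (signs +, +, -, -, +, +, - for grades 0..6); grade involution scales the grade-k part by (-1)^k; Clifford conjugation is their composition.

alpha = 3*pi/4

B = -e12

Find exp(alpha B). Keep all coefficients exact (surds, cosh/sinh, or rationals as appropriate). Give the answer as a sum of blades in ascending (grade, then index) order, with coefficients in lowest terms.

B^2 = (-1)^2*(e12)^2 = 1*(-1) = -1 (a basis 2-blade squares to minus the product of its generators' squares).
B^2 = -1 — the negative square puts this in the circular regime; l = 1, alpha*l = 3*pi/4, so exp(alpha B) = cos(3*pi/4) + (sin(3*pi/4)/1)*B = -sqrt(2)/2 + (sqrt(2)/2)*B.
Answer: -sqrt(2)/2 - sqrt(2)/2*e12


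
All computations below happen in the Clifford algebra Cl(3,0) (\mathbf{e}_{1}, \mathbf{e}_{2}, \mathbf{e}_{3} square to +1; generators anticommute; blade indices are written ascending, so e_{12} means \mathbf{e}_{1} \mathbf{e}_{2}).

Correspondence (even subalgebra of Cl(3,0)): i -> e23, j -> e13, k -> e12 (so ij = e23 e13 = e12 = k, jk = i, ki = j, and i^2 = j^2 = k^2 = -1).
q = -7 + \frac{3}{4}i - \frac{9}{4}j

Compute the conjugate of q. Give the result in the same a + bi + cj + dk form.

In blades: q = -7 - \frac{9}{4} e_{13} + \frac{3}{4} e_{23}.
Quaternion conjugation is reversion on the even subalgebra: the scalar is fixed and every grade-2 blade flips sign, giving -7 + \frac{9}{4} e_{13} - \frac{3}{4} e_{23}; translating back:
Answer: -7 - \frac{3}{4}i + \frac{9}{4}j


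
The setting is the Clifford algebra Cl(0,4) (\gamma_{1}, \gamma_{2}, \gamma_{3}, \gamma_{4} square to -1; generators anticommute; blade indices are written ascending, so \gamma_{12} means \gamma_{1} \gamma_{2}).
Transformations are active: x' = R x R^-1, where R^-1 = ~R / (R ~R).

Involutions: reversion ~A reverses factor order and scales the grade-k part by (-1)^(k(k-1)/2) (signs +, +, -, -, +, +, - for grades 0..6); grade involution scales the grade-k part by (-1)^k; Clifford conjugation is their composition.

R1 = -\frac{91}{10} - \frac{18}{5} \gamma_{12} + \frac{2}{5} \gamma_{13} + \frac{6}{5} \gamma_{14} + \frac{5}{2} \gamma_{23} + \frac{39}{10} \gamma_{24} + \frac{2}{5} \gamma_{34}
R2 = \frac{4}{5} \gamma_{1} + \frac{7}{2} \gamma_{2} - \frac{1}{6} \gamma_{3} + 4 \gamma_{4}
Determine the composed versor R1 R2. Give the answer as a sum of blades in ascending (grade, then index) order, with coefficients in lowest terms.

Distribute over the terms of R2 (each basis-blade product reordered to ascending indices, repeated generators contracted through their squares):
R1 (\frac{4}{5} \gamma_{1}) = -\frac{182}{25} \gamma_{1} - \frac{72}{25} \gamma_{2} + \frac{8}{25} \gamma_{3} + \frac{24}{25} \gamma_{4} + 2 \gamma_{123} + \frac{78}{25} \gamma_{124} + \frac{8}{25} \gamma_{134}
R1 (\frac{7}{2} \gamma_{2}) = \frac{63}{5} \gamma_{1} - \frac{637}{20} \gamma_{2} + \frac{35}{4} \gamma_{3} + \frac{273}{20} \gamma_{4} - \frac{7}{5} \gamma_{123} - \frac{21}{5} \gamma_{124} + \frac{7}{5} \gamma_{234}
R1 (-\frac{1}{6} \gamma_{3}) = \frac{1}{15} \gamma_{1} + \frac{5}{12} \gamma_{2} + \frac{91}{60} \gamma_{3} - \frac{1}{15} \gamma_{4} + \frac{3}{5} \gamma_{123} + \frac{1}{5} \gamma_{134} + \frac{13}{20} \gamma_{234}
R1 (4 \gamma_{4}) = -\frac{24}{5} \gamma_{1} - \frac{78}{5} \gamma_{2} - \frac{8}{5} \gamma_{3} - \frac{182}{5} \gamma_{4} - \frac{72}{5} \gamma_{124} + \frac{8}{5} \gamma_{134} + 10 \gamma_{234}
Summing the partial products and collecting blades:
Answer: \frac{44}{75} \gamma_{1} - \frac{7487}{150} \gamma_{2} + \frac{674}{75} \gamma_{3} - \frac{6557}{300} \gamma_{4} + \frac{6}{5} \gamma_{123} - \frac{387}{25} \gamma_{124} + \frac{53}{25} \gamma_{134} + \frac{241}{20} \gamma_{234}


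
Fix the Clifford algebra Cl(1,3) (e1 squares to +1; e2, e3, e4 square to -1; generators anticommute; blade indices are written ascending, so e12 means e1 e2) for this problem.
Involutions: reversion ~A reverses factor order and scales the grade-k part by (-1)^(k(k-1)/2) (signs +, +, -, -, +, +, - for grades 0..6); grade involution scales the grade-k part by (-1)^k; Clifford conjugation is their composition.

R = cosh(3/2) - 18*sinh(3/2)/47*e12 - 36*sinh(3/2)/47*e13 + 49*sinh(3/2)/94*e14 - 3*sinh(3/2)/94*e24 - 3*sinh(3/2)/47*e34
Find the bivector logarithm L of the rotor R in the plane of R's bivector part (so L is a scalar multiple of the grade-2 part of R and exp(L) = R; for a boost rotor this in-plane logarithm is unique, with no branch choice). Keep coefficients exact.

The scalar part of R is cosh(3/2), so cosh pins the rapidity up to sign — the sign comes from the bivector part; dividing that part by sinh of the rapidity yields the plane, and the in-plane L = rapidity * plane is unique because the two sign choices cancel.
Concretely: cosh(rapidity) = cosh(3/2) gives rapidity = ±3/2, and since rapidity/sinh(rapidity) is even the sign is immaterial: L = (rapidity/sinh(rapidity)) * <R>_2 = (3/(2*sinh(3/2))) * <R>_2.
Answer: -27/47*e12 - 54/47*e13 + 147/188*e14 - 9/188*e24 - 9/94*e34


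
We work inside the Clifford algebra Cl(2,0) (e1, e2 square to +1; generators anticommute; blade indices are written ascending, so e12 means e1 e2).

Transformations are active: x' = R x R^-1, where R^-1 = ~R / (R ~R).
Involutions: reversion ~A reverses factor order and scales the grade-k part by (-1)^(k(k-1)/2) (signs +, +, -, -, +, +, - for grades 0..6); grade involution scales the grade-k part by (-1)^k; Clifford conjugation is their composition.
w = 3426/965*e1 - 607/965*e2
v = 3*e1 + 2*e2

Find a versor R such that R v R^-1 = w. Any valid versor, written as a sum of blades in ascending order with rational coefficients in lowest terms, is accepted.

R = v + w = 6321/965*e1 + 1323/965*e2 works: the equal norms (13) guarantee its sandwich swaps v into w.
Answer: 6321/965*e1 + 1323/965*e2


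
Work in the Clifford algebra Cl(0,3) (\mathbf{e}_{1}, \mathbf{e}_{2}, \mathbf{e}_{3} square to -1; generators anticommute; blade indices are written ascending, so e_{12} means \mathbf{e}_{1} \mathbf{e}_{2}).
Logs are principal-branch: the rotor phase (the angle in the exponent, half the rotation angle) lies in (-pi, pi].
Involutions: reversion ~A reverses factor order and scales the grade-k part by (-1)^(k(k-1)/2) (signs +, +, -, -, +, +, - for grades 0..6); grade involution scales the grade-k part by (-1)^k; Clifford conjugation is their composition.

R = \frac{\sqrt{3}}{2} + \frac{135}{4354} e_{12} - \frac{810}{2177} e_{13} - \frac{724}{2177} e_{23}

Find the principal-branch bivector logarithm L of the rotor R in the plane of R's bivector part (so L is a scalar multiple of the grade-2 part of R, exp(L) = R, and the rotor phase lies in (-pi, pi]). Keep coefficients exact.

The scalar part of R is \frac{\sqrt{3}}{2}, so the principal-branch rotor phase is pinned; divide the bivector part by its sine to get the unit plane — L is the phase times that plane.
Concretely: cos(phase) = \frac{\sqrt{3}}{2} gives phase = ±\frac{\pi}{6}, and since phase/sin(phase) is even the sign is immaterial: L = (phase/sin(phase)) * <R>_2 = (\frac{\pi}{3}) * <R>_2.
Answer: \frac{45 \pi}{4354} e_{12} - \frac{270 \pi}{2177} e_{13} - \frac{724 \pi}{6531} e_{23}


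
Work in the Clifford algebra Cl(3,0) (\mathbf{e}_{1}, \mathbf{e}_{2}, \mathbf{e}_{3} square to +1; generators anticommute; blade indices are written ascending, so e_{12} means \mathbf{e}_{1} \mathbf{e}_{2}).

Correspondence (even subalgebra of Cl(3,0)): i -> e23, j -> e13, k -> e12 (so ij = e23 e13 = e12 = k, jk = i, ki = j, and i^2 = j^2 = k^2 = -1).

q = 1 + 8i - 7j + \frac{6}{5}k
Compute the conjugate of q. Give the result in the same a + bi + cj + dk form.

In blades: q = 1 + \frac{6}{5} e_{12} - 7 e_{13} + 8 e_{23}.
Quaternion conjugation is reversion on the even subalgebra: the scalar is fixed and every grade-2 blade flips sign, giving 1 - \frac{6}{5} e_{12} + 7 e_{13} - 8 e_{23}; translating back:
Answer: 1 - 8i + 7j - \frac{6}{5}k


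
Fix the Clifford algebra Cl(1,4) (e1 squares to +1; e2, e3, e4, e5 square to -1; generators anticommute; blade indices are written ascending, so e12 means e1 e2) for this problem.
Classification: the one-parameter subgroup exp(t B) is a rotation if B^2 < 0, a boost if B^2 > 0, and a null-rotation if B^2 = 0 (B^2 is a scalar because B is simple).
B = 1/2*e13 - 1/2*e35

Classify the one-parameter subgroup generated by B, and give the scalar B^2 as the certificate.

B^2 term by term: the squares give (1/2)^2*(e13)^2 + (-1/2)^2*(e35)^2 = 1/4*(+1) + 1/4*(-1) = 0 (each basis 2-blade squares to minus the product of its generators' squares); cross terms between blades sharing an index anticommute and cancel. So B^2 = 0.
Answer: null-rotation, certificate B^2 = 0. The class reads off the invariant scalar 0 directly.


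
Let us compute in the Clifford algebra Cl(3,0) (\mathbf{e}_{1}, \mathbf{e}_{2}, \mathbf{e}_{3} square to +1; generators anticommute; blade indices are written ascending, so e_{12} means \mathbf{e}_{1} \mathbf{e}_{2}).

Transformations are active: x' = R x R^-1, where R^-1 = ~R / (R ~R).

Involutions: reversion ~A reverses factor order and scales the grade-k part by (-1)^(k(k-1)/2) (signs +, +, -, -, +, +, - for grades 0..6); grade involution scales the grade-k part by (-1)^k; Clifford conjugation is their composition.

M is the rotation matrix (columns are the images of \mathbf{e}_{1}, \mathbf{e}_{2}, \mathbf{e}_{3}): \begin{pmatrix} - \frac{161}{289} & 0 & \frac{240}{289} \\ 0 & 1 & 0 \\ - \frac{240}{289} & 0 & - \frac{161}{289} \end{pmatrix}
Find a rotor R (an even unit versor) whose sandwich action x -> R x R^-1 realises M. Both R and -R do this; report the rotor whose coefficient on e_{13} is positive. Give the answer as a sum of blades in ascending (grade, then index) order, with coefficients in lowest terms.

Method: write R = a + b12*e_{12} + b13*e_{13} + b23*e_{23} with a^2 + b12^2 + b13^2 + b23^2 = 1 (so R^-1 = ~R). Expanding the columns R e_j ~R gives tr M = 4a^2 - 1 and, from the antisymmetric part, M21 - M12 = -4a*b12, M13 - M31 = 4a*b13, M32 - M23 = -4a*b23.
Here tr M = -\frac{33}{289}, so a^2 = (1 + tr M)/4 = \frac{64}{289} and a = ±\frac{8}{17}. Taking a = \frac{8}{17}: M21 - M12 = 0, M13 - M31 = \frac{480}{289}, M32 - M23 = 0, giving b12 = 0, b13 = \frac{15}{17}, b23 = 0, i.e. R = \frac{8}{17} + \frac{15}{17} e_{13}.
Its e_{13} coefficient is already positive.
Answer: \frac{8}{17} + \frac{15}{17} e_{13}. Why the constraint matters: R and -R act identically through the sandwich — M has trace -\frac{33}{289} either way — so only the sign condition on e_{13} picks one of the two preimages.


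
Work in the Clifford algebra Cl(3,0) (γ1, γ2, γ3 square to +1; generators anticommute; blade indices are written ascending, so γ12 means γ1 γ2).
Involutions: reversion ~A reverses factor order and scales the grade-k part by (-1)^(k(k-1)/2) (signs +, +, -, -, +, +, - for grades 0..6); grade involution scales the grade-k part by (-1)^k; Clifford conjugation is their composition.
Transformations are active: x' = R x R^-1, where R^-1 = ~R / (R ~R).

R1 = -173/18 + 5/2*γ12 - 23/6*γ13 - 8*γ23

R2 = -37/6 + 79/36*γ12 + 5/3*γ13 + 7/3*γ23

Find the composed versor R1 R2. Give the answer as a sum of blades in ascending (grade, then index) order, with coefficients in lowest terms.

Distribute over the terms of R1 (each basis-blade product reordered to ascending indices, repeated generators contracted through their squares):
(-173/18) R2 = 6401/108 - 13667/648*γ12 - 865/54*γ13 - 1211/54*γ23
(5/2*γ12) R2 = -395/72 - 185/12*γ12 + 35/6*γ13 - 25/6*γ23
(-23/6*γ13) R2 = 115/18 + 161/18*γ12 + 851/36*γ13 - 1817/216*γ23
(-8*γ23) R2 = 56/3 - 40/3*γ12 + 158/9*γ13 + 148/3*γ23
Summing the partial products and collecting blades:
Answer: 17029/216 - 26501/648*γ12 + 3349/108*γ13 + 3095/216*γ23


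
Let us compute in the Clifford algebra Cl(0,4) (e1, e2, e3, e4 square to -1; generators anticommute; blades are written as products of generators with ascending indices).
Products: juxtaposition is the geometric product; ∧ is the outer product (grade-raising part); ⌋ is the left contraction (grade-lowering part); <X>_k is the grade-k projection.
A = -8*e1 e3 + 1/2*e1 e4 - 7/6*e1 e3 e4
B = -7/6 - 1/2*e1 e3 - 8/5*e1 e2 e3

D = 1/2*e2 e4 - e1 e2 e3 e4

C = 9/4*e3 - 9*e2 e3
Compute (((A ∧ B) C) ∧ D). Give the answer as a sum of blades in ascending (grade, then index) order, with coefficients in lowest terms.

step 1: 28/3*e1 e3 - 7/12*e1 e4 + 49/36*e1 e3 e4
step 2: -21*e1 - 84*e1 e2 + 49/16*e1 e4 - 49/4*e1 e2 e4 + 21/16*e1 e3 e4 + 21/4*e1 e2 e3 e4
step 3: -21/2*e1 e2 e4
Answer: -21/2*e1 e2 e4


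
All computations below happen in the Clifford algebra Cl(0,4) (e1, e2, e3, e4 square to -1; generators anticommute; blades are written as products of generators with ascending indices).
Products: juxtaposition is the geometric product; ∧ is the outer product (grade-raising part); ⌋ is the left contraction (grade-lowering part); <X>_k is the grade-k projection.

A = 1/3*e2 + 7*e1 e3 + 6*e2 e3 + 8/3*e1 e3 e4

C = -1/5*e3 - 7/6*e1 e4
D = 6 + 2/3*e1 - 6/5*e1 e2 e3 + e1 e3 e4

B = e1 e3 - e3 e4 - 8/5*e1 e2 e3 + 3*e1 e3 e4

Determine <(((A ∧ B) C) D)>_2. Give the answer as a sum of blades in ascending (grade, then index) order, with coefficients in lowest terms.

step 1: -1/3*e1 e2 e3 - 1/3*e2 e3 e4 - e1 e2 e3 e4
step 2: -1/15*e1 e2 - 7/6*e2 e3 + 1/15*e2 e4 + 7/18*e1 e2 e3 + 1/5*e1 e2 e4 - 7/18*e2 e3 e4
step 3: -7/15 - 7/5*e1 - 2/45*e2 - 2/25*e3 - 71/90*e1 e2 + 7/15*e1 e4 - 1007/135*e2 e3 + 59/90*e2 e4 - 6/25*e3 e4 + 73/45*e1 e2 e3 + 217/90*e1 e2 e4 + 2/25*e1 e3 e4 - 12/5*e2 e3 e4 + 7/27*e1 e2 e3 e4
step 4: -71/90*e1 e2 + 7/15*e1 e4 - 1007/135*e2 e3 + 59/90*e2 e4 - 6/25*e3 e4
Answer: -71/90*e1 e2 + 7/15*e1 e4 - 1007/135*e2 e3 + 59/90*e2 e4 - 6/25*e3 e4


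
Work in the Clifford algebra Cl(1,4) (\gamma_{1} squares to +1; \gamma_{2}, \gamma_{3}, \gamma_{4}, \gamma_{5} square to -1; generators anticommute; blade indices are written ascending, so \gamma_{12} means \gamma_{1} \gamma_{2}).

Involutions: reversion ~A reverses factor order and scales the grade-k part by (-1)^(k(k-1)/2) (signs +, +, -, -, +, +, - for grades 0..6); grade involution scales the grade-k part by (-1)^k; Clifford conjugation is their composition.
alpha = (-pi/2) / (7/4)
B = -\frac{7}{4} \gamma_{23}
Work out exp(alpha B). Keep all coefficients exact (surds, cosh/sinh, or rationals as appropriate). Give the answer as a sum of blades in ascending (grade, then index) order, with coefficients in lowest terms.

B^2 = (-\frac{7}{4})^2*(\gamma_{23})^2 = \frac{49}{16}*(-1) = -\frac{49}{16} (a basis 2-blade squares to minus the product of its generators' squares).
B^2 = -\frac{49}{16} — a negative square means the series sums to a rotation: l = \frac{7}{4}, alpha*l = - \frac{\pi}{2}, so exp(alpha B) = cos(- \frac{\pi}{2}) + (sin(- \frac{\pi}{2})/(\frac{7}{4}))*B = 0 + (- \frac{4}{7})*B.
Answer: \gamma_{23}


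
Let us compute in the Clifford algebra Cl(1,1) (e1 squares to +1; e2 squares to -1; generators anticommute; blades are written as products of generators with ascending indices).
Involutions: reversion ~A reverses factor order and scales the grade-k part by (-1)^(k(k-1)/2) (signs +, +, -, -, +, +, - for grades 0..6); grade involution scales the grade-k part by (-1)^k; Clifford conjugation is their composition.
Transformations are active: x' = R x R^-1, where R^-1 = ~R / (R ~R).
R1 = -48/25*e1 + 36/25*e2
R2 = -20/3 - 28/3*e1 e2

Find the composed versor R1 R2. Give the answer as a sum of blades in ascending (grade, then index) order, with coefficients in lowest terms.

Distribute over the terms of R1 (each basis-blade product reordered to ascending indices, repeated generators contracted through their squares):
(-48/25*e1) R2 = 64/5*e1 + 448/25*e2
(36/25*e2) R2 = -336/25*e1 - 48/5*e2
Summing the partial products and collecting blades:
Answer: -16/25*e1 + 208/25*e2


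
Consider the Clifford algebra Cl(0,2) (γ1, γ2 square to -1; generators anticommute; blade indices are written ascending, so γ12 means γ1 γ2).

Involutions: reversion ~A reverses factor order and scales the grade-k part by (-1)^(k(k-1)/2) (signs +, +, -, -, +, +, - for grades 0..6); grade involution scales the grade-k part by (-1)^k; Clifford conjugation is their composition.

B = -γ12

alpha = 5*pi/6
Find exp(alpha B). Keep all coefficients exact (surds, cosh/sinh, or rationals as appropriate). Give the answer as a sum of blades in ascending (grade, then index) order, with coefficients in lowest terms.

B^2 = (-1)^2*(γ12)^2 = 1*(-1) = -1 (a basis 2-blade squares to minus the product of its generators' squares).
B^2 = -1 — the negative square puts this in the circular regime; l = 1, alpha*l = 5*pi/6, so exp(alpha B) = cos(5*pi/6) + (sin(5*pi/6)/1)*B = -sqrt(3)/2 + (1/2)*B.
Answer: -sqrt(3)/2 - 1/2*γ12


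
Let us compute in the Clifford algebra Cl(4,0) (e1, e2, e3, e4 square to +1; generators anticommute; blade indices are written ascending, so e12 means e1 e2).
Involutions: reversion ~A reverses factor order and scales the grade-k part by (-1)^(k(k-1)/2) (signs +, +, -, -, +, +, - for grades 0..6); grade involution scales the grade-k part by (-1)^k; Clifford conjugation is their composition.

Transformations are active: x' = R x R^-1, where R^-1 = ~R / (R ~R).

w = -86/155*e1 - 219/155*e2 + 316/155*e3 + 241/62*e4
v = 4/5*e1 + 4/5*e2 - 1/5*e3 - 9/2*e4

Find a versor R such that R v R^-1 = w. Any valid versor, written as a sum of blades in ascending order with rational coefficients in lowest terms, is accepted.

Key observation: q(v) = q(w) = 2157/100 (sandwiches preserve the norm), so R = v + w = 38/155*e1 - 19/31*e2 + 57/31*e3 - 19/31*e4 works whenever it is invertible — the component of v along it is kept and (v - w)/2 reverses, sending v to w.
Answer: 38/155*e1 - 19/31*e2 + 57/31*e3 - 19/31*e4


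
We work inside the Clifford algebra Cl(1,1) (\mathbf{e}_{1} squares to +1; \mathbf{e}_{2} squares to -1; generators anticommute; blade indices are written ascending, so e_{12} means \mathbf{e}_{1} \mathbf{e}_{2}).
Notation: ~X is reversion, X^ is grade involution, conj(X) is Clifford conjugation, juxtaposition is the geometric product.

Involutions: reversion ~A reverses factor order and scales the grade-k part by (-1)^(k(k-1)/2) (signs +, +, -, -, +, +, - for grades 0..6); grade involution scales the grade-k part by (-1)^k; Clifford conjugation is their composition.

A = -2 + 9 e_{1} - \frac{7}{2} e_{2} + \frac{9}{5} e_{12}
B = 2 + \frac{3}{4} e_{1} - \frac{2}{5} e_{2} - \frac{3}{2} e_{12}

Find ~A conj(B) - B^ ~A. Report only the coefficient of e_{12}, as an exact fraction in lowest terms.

first term: -\frac{241}{20} + \frac{1497}{100} e_{1} + \frac{87}{20} e_{2} - \frac{45}{8} e_{12}
second term: -\frac{133}{20} + \frac{1353}{100} e_{1} + \frac{141}{20} e_{2} - \frac{63}{40} e_{12}
Answer: -\frac{81}{20}


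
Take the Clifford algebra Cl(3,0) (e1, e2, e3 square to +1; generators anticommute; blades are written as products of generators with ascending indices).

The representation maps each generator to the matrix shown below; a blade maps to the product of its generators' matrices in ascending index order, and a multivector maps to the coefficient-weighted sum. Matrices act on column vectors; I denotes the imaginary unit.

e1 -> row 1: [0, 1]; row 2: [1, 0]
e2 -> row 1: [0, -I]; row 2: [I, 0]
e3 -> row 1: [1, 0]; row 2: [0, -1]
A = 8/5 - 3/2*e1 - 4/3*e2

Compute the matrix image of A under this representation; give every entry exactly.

M = (8/5)*1 + (-3/2)*rho(e1) + (-4/3)*rho(e2), summed entrywise (1 is the identity matrix):
Answer: row 1: [8/5, -3/2 + 4*I/3]; row 2: [-3/2 - 4*I/3, 8/5]


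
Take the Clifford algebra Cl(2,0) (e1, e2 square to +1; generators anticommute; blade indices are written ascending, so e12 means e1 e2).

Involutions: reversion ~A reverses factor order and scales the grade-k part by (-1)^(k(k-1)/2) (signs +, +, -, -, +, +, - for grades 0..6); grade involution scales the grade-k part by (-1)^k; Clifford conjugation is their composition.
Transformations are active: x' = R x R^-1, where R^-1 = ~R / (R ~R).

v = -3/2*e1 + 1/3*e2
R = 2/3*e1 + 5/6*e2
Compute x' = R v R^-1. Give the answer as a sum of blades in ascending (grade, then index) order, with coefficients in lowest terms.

~R = 2/3*e1 + 5/6*e2, and R ~R = 41/36, so R^-1 = ~R / (41/36).
R v = -13/18 + 53/36*e12
Answer: 161/246*e1 - 57/41*e2


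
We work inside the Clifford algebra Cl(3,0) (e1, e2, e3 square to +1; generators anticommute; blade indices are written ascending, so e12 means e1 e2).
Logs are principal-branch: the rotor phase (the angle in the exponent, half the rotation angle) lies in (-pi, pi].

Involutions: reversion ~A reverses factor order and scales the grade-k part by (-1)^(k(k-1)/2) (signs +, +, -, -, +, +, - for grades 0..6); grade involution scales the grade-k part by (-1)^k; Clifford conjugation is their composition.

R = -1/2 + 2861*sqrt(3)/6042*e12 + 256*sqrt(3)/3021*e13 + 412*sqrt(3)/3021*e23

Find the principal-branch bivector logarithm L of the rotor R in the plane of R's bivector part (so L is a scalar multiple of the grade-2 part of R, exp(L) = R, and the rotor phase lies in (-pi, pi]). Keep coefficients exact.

The scalar part of R is -1/2, and that scalar determines the rotor phase on the principal branch; recovering the unit plane as bivector-part over sine of the phase gives L = phase * plane.
Concretely: cos(phase) = -1/2 gives phase = ±2*pi/3, and since phase/sin(phase) is even the sign is immaterial: L = (phase/sin(phase)) * <R>_2 = (4*sqrt(3)*pi/9) * <R>_2.
Answer: 5722*pi/9063*e12 + 1024*pi/9063*e13 + 1648*pi/9063*e23


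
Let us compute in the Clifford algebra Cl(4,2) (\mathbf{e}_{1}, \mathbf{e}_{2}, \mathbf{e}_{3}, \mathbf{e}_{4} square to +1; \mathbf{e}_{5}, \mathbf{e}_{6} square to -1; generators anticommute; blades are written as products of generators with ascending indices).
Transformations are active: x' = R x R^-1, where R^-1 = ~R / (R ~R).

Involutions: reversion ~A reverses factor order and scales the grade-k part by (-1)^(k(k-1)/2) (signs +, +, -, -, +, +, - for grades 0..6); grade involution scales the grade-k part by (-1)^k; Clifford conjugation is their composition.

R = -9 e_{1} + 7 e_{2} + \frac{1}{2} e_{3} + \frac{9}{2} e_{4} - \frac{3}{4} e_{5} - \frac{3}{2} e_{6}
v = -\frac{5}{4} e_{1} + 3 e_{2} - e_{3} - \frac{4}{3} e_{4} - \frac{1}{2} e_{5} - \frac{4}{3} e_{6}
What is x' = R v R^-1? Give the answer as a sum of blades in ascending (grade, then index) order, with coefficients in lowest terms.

~R = -9 e_{1} + 7 e_{2} + \frac{1}{2} e_{3} + \frac{9}{2} e_{4} - \frac{3}{4} e_{5} - \frac{3}{2} e_{6}, and R ~R = \frac{2363}{16}, so R^-1 = ~R / (\frac{2363}{16}).
R v = \frac{187}{8} - \frac{73}{4} e_{1} e_{2} + \frac{77}{8} e_{1} e_{3} + \frac{141}{8} e_{1} e_{4} + \frac{57}{16} e_{1} e_{5} + \frac{81}{8} e_{1} e_{6} - \frac{17}{2} e_{2} e_{3} - \frac{137}{6} e_{2} e_{4} - \frac{5}{4} e_{2} e_{5} - \frac{29}{6} e_{2} e_{6} + \frac{23}{6} e_{3} e_{4} - e_{3} e_{5} - \frac{13}{6} e_{3} e_{6} - \frac{13}{4} e_{4} e_{5} - 8 e_{4} e_{6} + \frac{1}{4} e_{5} e_{6}
Answer: -\frac{889}{556} e_{1} - \frac{109}{139} e_{2} + \frac{161}{139} e_{3} + \frac{1150}{417} e_{4} + \frac{73}{278} e_{5} + \frac{358}{417} e_{6}


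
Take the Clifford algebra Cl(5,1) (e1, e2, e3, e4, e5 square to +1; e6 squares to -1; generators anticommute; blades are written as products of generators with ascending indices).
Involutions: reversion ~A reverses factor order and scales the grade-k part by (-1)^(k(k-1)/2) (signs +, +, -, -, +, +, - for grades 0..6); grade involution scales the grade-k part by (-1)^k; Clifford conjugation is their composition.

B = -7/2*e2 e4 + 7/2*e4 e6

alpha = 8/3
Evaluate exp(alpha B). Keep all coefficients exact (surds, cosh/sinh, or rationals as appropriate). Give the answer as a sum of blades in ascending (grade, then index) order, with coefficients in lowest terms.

B^2 term by term: the squares give (-7/2)^2*(e2 e4)^2 + (7/2)^2*(e4 e6)^2 = 49/4*(-1) + 49/4*(+1) = 0 (each basis 2-blade squares to minus the product of its generators' squares); cross terms between blades sharing an index anticommute and cancel. So B^2 = 0.
B^2 = 0, and the exponential is exactly linear here: exp(alpha B) = 1 + alpha B (parabolic case).
Answer: 1 - 28/3*e2 e4 + 28/3*e4 e6


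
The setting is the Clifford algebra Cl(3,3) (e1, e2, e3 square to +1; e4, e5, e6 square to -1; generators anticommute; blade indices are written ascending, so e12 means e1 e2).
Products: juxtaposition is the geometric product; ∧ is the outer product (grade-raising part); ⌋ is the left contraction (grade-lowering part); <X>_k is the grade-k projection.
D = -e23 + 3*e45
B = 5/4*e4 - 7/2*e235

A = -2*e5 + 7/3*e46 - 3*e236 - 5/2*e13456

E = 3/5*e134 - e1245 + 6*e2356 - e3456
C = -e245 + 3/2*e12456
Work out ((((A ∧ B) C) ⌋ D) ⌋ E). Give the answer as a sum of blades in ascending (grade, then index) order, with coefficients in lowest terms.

step 1: 5/2*e45 + 15/4*e2346 + 49/6*e23456
step 2: 5/2*e2 - 49/4*e13 + 49/6*e36 - 15/4*e126 - 45/8*e135 - 15/4*e356
step 3: -5/2*e3
step 4: 3/2*e14 + 15*e256 + 5/2*e456
Answer: 3/2*e14 + 15*e256 + 5/2*e456


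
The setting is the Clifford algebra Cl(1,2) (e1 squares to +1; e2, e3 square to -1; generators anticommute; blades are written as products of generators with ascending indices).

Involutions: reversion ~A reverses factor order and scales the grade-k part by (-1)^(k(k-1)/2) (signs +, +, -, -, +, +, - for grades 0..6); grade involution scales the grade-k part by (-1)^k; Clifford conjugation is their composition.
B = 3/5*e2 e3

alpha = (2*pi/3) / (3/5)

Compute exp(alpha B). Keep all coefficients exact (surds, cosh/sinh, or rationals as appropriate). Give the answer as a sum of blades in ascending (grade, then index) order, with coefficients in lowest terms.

B^2 = (3/5)^2*(e2 e3)^2 = 9/25*(-1) = -9/25 (a basis 2-blade squares to minus the product of its generators' squares).
B^2 = -9/25 — since the square is negative, the closed form is circular: l = 3/5, alpha*l = 2*pi/3, so exp(alpha B) = cos(2*pi/3) + (sin(2*pi/3)/(3/5))*B = -1/2 + (5*sqrt(3)/6)*B.
Answer: -1/2 + sqrt(3)/2*e2 e3


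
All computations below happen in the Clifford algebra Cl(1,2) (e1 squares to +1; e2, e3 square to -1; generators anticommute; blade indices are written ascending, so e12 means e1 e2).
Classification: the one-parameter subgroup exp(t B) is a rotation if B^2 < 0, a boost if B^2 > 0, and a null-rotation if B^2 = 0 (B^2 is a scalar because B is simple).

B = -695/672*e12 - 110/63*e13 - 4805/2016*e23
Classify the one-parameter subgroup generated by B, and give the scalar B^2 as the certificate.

B^2 term by term: the squares give (-695/672)^2*(e12)^2 + (-110/63)^2*(e13)^2 + (-4805/2016)^2*(e23)^2 = 483025/451584*(+1) + 12100/3969*(+1) + 23088025/4064256*(-1) = -25/16 (each basis 2-blade squares to minus the product of its generators' squares); cross terms between blades sharing an index anticommute and cancel. So B^2 = -25/16.
Answer: rotation, certificate B^2 = -25/16. One invariant decides it: the square -25/16 survives every conjugation, and its sign is exactly the classification.


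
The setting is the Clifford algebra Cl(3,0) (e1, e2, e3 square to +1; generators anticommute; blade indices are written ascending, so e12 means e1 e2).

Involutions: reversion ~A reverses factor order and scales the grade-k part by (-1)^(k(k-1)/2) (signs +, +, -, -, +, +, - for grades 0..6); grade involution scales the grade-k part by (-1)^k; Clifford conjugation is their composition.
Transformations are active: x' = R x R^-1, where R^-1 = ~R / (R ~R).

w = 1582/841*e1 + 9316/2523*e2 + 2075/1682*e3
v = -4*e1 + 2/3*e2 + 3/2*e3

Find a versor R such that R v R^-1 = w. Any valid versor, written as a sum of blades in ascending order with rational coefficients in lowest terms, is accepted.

Key observation: q(v) = q(w) = 673/36 (sandwiches preserve the norm), so R = v + w = -1782/841*e1 + 3666/841*e2 + 2299/841*e3 works whenever it is invertible — the component of v along it is kept and (v - w)/2 reverses, sending v to w.
Answer: -1782/841*e1 + 3666/841*e2 + 2299/841*e3
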